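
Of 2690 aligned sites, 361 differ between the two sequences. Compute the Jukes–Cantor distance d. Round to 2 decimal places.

0.15

p = 361/2690 ≈ 0.134201.
d = −(3/4) ln(1 − 4p/3) = −0.75 ln(1 − 0.178935) = −0.75 ln(0.821065)
  = −0.75 × (-0.197153) = 0.147865 substitutions/site.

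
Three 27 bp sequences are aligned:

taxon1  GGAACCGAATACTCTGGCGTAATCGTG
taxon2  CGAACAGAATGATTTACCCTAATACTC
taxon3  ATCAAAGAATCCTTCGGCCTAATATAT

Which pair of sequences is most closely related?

taxon1 and taxon2

taxon1–taxon2: 11/27 differ, p = 0.407, d = 0.588.
taxon1–taxon3: 13/27 differ, p = 0.481, d = 0.770.
taxon2–taxon3: 12/27 differ, p = 0.444, d = 0.673.
The smallest distance is between taxon1 and taxon2.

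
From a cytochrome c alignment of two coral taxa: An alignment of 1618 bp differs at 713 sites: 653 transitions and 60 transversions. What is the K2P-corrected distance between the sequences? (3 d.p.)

P = 653/1618 ≈ 0.403585 and Q = 60/1618 ≈ 0.037083.
Under the Kimura two-parameter model, d = −½ ln(1 − 2P − Q) − ¼ ln(1 − 2Q).
1 − 2P − Q = 0.155747, giving −½ ln(0.155747) = 0.929761.
1 − 2Q = 0.925834, giving −¼ ln(0.925834) = 0.019265.
d = 0.929761 + 0.019265 = 0.949026.

0.949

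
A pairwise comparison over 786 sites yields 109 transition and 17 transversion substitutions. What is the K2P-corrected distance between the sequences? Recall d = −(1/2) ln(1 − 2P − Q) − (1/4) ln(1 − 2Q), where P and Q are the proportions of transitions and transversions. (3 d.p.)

P = 109/786 ≈ 0.138677 and Q = 17/786 ≈ 0.021628.
Under the Kimura two-parameter model, d = −½ ln(1 − 2P − Q) − ¼ ln(1 − 2Q).
1 − 2P − Q = 0.701018, giving −½ ln(0.701018) = 0.177611.
1 − 2Q = 0.956744, giving −¼ ln(0.956744) = 0.011055.
d = 0.177611 + 0.011055 = 0.188666.

0.189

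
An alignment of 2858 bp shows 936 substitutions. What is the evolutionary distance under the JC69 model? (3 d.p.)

0.430

p = 936/2858 ≈ 0.327502.
d = −(3/4) ln(1 − 4p/3) = −0.75 ln(1 − 0.436669) = −0.75 ln(0.563331)
  = −0.75 × (-0.573888) = 0.430416 substitutions/site.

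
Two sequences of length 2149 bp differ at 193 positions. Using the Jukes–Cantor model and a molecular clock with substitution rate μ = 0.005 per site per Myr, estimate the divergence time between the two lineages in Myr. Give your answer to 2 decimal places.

9.57

p = 193/2149 ≈ 0.089809.
d = −(3/4) ln(1 − 4p/3) = −0.75 ln(1 − 0.119745) = −0.75 ln(0.880255)
  = −0.75 × (-0.127544) = 0.095658 substitutions/site.
Under a molecular clock d = 2μt, so t = d/(2μ) = 0.095658 / (2 × 0.005) = 9.57 Myr.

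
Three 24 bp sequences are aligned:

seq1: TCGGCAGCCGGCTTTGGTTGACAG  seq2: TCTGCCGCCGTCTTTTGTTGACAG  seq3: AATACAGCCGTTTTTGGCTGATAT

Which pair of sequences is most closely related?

seq1–seq2: 4/24 differ, p = 0.167, d = 0.188.
seq1–seq3: 9/24 differ, p = 0.375, d = 0.520.
seq2–seq3: 9/24 differ, p = 0.375, d = 0.520.
The smallest distance is between seq1 and seq2.

seq1 and seq2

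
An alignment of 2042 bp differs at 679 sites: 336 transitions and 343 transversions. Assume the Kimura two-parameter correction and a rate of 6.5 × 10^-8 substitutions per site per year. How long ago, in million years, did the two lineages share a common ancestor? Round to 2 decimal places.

P = 336/2042 ≈ 0.164545 and Q = 343/2042 ≈ 0.167973.
Under the Kimura two-parameter model, d = −½ ln(1 − 2P − Q) − ¼ ln(1 − 2Q).
1 − 2P − Q = 0.502937, giving −½ ln(0.502937) = 0.343645.
1 − 2Q = 0.664054, giving −¼ ln(0.664054) = 0.102348.
d = 0.343645 + 0.102348 = 0.445993.
Under a molecular clock d = 2μt, so t = d/(2μ) = 0.445993 / (2 × 6.5 × 10^-8) = 3.43 million years.

3.43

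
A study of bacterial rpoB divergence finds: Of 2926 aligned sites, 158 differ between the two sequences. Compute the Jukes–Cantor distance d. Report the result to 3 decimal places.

0.056

p = 158/2926 ≈ 0.053999.
d = −(3/4) ln(1 − 4p/3) = −0.75 ln(1 − 0.071999) = −0.75 ln(0.928001)
  = −0.75 × (-0.074722) = 0.056042 substitutions/site.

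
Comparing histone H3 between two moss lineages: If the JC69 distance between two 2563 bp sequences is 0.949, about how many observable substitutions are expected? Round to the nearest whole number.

1380

Invert JC69: p = (3/4)(1 − e^(−4d/3)) = 0.75 × (1 − e^(-1.265333)) = 0.75 × (1 − 0.282145) = 0.538391.
Expected differing sites = pL ≈ 0.538391 × 2563 = 1379.896133 ≈ 1380.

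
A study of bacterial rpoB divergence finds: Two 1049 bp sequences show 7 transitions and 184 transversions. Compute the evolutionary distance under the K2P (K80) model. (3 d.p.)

0.213

P = 7/1049 ≈ 0.006673 and Q = 184/1049 ≈ 0.175405.
Under the Kimura two-parameter model, d = −½ ln(1 − 2P − Q) − ¼ ln(1 − 2Q).
1 − 2P − Q = 0.811249, giving −½ ln(0.811249) = 0.104590.
1 − 2Q = 0.64919, giving −¼ ln(0.64919) = 0.108007.
d = 0.104590 + 0.108007 = 0.212597.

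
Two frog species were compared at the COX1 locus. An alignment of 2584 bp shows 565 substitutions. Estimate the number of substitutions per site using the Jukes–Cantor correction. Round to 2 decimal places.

0.26

p = 565/2584 ≈ 0.218653.
d = −(3/4) ln(1 − 4p/3) = −0.75 ln(1 − 0.291537) = −0.75 ln(0.708463)
  = −0.75 × (-0.344657) = 0.258493 substitutions/site.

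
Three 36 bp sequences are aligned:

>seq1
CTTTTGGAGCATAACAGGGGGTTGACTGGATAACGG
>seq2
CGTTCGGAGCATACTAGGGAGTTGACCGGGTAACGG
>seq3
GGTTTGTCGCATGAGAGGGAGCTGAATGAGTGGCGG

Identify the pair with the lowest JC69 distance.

seq1–seq2: 7/36 differ, p = 0.194, d = 0.225.
seq1–seq3: 13/36 differ, p = 0.361, d = 0.493.
seq2–seq3: 13/36 differ, p = 0.361, d = 0.493.
The smallest distance is between seq1 and seq2.

seq1 and seq2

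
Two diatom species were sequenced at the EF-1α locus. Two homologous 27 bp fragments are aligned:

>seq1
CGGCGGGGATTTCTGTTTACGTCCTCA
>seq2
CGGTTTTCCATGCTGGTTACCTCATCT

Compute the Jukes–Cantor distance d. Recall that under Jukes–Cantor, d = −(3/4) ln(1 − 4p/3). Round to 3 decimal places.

0.673

The sequences differ at 12 of 27 sites, so p = 12/27 ≈ 0.444444.
d = −(3/4) ln(1 − 4p/3) = −0.75 ln(1 − 0.592592) = −0.75 ln(0.407408)
  = −0.75 × (-0.897940) = 0.673455 substitutions/site.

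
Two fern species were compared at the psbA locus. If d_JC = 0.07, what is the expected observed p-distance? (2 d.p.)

p = (3/4)(1 − e^(−4d/3)) = 0.75 × (1 − e^(-0.093333)) = 0.75 × (1 − 0.910890) = 0.066833.

0.07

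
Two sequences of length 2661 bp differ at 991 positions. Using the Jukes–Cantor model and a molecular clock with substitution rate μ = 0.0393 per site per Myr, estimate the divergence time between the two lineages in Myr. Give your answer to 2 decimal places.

6.55

p = 991/2661 ≈ 0.372416.
d = −(3/4) ln(1 − 4p/3) = −0.75 ln(1 − 0.496555) = −0.75 ln(0.503445)
  = −0.75 × (-0.686281) = 0.514711 substitutions/site.
Under a molecular clock d = 2μt, so t = d/(2μ) = 0.514711 / (2 × 0.0393) = 6.55 Myr.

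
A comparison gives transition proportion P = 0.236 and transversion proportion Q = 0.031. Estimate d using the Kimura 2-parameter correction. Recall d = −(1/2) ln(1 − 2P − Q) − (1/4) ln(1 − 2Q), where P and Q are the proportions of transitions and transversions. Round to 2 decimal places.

0.37

Under the Kimura two-parameter model, d = −½ ln(1 − 2P − Q) − ¼ ln(1 − 2Q).
1 − 2P − Q = 0.497, giving −½ ln(0.497) = 0.349583.
1 − 2Q = 0.938, giving −¼ ln(0.938) = 0.016001.
d = 0.349583 + 0.016001 = 0.365584.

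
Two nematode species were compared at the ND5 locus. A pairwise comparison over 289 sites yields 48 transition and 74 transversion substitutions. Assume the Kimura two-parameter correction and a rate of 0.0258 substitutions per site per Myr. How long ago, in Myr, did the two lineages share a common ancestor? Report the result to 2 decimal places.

P = 48/289 ≈ 0.16609 and Q = 74/289 ≈ 0.256055.
Under the Kimura two-parameter model, d = −½ ln(1 − 2P − Q) − ¼ ln(1 − 2Q).
1 − 2P − Q = 0.411765, giving −½ ln(0.411765) = 0.443651.
1 − 2Q = 0.48789, giving −¼ ln(0.48789) = 0.179416.
d = 0.443651 + 0.179416 = 0.623067.
Under a molecular clock d = 2μt, so t = d/(2μ) = 0.623067 / (2 × 0.0258) = 12.07 Myr.

12.07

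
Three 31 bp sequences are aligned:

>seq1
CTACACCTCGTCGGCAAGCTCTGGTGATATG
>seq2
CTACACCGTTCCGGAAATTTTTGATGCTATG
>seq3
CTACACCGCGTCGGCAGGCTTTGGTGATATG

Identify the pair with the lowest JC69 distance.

seq1–seq2: 10/31 differ, p = 0.323, d = 0.422.
seq1–seq3: 3/31 differ, p = 0.097, d = 0.104.
seq2–seq3: 9/31 differ, p = 0.290, d = 0.367.
The smallest distance is between seq1 and seq3.

seq1 and seq3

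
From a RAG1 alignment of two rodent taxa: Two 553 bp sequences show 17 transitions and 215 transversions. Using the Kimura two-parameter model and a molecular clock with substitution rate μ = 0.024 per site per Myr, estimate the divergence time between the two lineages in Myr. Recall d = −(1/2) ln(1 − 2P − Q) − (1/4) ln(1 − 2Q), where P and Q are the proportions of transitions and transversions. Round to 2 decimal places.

14.06

P = 17/553 ≈ 0.030741 and Q = 215/553 ≈ 0.388788.
Under the Kimura two-parameter model, d = −½ ln(1 − 2P − Q) − ¼ ln(1 − 2Q).
1 − 2P − Q = 0.54973, giving −½ ln(0.54973) = 0.299164.
1 − 2Q = 0.222424, giving −¼ ln(0.222424) = 0.375792.
d = 0.299164 + 0.375792 = 0.674956.
Under a molecular clock d = 2μt, so t = d/(2μ) = 0.674956 / (2 × 0.024) = 14.06 Myr.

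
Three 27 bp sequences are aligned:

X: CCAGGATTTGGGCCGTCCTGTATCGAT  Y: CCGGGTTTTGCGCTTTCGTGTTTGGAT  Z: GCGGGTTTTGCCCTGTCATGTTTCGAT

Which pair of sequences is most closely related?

X–Y: 8/27 differ, p = 0.296, d = 0.377.
X–Z: 8/27 differ, p = 0.296, d = 0.377.
Y–Z: 5/27 differ, p = 0.185, d = 0.213.
The smallest distance is between Y and Z.

Y and Z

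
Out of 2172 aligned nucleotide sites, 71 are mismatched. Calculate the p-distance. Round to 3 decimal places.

0.033

p = 71/2172 = 0.032688… ≈ 0.033 (to 3 d.p.).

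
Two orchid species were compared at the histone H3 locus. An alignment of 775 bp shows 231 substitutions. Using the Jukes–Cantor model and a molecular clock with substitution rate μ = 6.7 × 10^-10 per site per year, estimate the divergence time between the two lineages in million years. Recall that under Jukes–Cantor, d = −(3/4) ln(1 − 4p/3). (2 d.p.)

p = 231/775 ≈ 0.298065.
d = −(3/4) ln(1 − 4p/3) = −0.75 ln(1 − 0.39742) = −0.75 ln(0.60258)
  = −0.75 × (-0.506535) = 0.379901 substitutions/site.
Under a molecular clock d = 2μt, so t = d/(2μ) = 0.379901 / (2 × 6.7 × 10^-10) = 283.51 million years.

283.51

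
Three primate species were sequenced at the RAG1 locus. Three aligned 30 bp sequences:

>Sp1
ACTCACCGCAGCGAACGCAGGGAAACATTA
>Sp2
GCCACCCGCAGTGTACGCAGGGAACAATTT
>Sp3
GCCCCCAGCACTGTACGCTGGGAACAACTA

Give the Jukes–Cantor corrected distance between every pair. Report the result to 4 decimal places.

d(Sp1,Sp2) = 0.3831, d(Sp1,Sp3) = 0.5034, d(Sp2,Sp3) = 0.2326

Sp1–Sp2: 9/30 sites differ → p = 0.3, d = −0.75 ln(1 − 0.4) = 0.383119 ≈ 0.3831.
Sp1–Sp3: 11/30 sites differ → p ≈ 0.366667, d = −0.75 ln(1 − 0.488889) = 0.503376 ≈ 0.5034.
Sp2–Sp3: 6/30 sites differ → p = 0.2, d = −0.75 ln(1 − 0.266667) = 0.232617 ≈ 0.2326.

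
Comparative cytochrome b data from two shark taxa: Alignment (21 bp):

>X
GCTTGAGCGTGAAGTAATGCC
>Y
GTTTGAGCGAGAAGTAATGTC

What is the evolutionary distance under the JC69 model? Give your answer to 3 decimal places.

The sequences differ at 3 of 21 sites (2, 10, 20), so p = 3/21 ≈ 0.142857.
d = −(3/4) ln(1 − 4p/3) = −0.75 ln(1 − 0.190476) = −0.75 ln(0.809524)
  = −0.75 × (-0.211309) = 0.158482 substitutions/site.

0.158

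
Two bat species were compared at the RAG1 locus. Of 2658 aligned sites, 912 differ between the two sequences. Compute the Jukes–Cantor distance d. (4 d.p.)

p = 912/2658 ≈ 0.343115.
d = −(3/4) ln(1 − 4p/3) = −0.75 ln(1 − 0.457487) = −0.75 ln(0.542513)
  = −0.75 × (-0.611543) = 0.458657 substitutions/site.

0.4587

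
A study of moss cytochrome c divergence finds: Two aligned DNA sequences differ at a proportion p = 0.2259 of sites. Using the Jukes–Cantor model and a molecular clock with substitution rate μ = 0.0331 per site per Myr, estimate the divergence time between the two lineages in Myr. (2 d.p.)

4.06

d = −(3/4) ln(1 − 4p/3) = −0.75 ln(1 − 0.3012) = −0.75 ln(0.6988)
  = −0.75 × (-0.358391) = 0.268793 substitutions/site.
Under a molecular clock d = 2μt, so t = d/(2μ) = 0.268793 / (2 × 0.0331) = 4.06 Myr.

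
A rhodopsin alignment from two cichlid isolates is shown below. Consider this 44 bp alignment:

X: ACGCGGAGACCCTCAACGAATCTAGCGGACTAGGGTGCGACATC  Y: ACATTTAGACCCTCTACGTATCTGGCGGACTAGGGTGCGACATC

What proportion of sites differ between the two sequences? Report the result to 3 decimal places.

The sequences differ at 7 of 44 positions (sites 3, 4, 5, 6, 15, 19, 24).
p = 7/44 = 0.159090… ≈ 0.159 (to 3 d.p.).

0.159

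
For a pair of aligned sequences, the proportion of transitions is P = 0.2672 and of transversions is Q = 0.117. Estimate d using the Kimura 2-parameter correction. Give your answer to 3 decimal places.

0.594

Under the Kimura two-parameter model, d = −½ ln(1 − 2P − Q) − ¼ ln(1 − 2Q).
1 − 2P − Q = 0.3486, giving −½ ln(0.3486) = 0.526915.
1 − 2Q = 0.766, giving −¼ ln(0.766) = 0.066643.
d = 0.526915 + 0.066643 = 0.593558.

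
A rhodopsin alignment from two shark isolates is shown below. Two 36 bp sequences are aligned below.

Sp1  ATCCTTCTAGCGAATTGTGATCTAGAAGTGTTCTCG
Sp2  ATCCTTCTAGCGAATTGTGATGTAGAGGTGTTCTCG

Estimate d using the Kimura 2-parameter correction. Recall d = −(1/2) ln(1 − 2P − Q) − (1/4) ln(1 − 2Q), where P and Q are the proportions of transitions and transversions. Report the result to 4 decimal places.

0.0578

Of 36 sites, 1 differences are transitions and 1 are transversions, so P = 1/36 ≈ 0.027778 and Q = 1/36 ≈ 0.027778.
Under the Kimura two-parameter model, d = −½ ln(1 − 2P − Q) − ¼ ln(1 − 2Q).
1 − 2P − Q = 0.916666, giving −½ ln(0.916666) = 0.043506.
1 − 2Q = 0.944444, giving −¼ ln(0.944444) = 0.014290.
d = 0.043506 + 0.014290 = 0.057796.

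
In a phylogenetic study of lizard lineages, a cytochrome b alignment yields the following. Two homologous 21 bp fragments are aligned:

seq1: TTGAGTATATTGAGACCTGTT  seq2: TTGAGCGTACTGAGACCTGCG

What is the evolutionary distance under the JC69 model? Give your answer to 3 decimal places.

0.286

The sequences differ at 5 of 21 sites (6, 7, 10, 20, 21), so p = 5/21 ≈ 0.238095.
d = −(3/4) ln(1 − 4p/3) = −0.75 ln(1 − 0.31746) = −0.75 ln(0.68254)
  = −0.75 × (-0.381934) = 0.286451 substitutions/site.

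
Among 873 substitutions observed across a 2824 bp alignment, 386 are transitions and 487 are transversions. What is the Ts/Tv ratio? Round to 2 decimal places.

R = 386/487 = 0.792607… ≈ 0.79 (to 2 d.p.).

0.79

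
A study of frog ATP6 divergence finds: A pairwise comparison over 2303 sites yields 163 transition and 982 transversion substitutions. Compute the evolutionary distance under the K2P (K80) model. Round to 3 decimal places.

P = 163/2303 ≈ 0.070777 and Q = 982/2303 ≈ 0.4264.
Under the Kimura two-parameter model, d = −½ ln(1 − 2P − Q) − ¼ ln(1 − 2Q).
1 − 2P − Q = 0.432046, giving −½ ln(0.432046) = 0.419612.
1 − 2Q = 0.1472, giving −¼ ln(0.1472) = 0.478991.
d = 0.419612 + 0.478991 = 0.898603.

0.899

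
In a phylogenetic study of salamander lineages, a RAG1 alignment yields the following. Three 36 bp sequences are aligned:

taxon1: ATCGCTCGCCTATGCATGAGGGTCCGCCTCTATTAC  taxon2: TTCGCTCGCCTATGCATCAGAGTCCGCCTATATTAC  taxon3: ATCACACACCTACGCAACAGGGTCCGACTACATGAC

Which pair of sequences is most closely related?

taxon1–taxon2: 4/36 differ, p = 0.111, d = 0.120.
taxon1–taxon3: 10/36 differ, p = 0.278, d = 0.347.
taxon2–taxon3: 10/36 differ, p = 0.278, d = 0.347.
The smallest distance is between taxon1 and taxon2.

taxon1 and taxon2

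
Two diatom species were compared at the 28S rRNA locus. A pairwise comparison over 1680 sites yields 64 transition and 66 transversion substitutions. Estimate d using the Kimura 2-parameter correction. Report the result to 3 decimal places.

P = 64/1680 ≈ 0.038095 and Q = 66/1680 ≈ 0.039286.
Under the Kimura two-parameter model, d = −½ ln(1 − 2P − Q) − ¼ ln(1 − 2Q).
1 − 2P − Q = 0.884524, giving −½ ln(0.884524) = 0.061353.
1 − 2Q = 0.921428, giving −¼ ln(0.921428) = 0.020458.
d = 0.061353 + 0.020458 = 0.081811.

0.082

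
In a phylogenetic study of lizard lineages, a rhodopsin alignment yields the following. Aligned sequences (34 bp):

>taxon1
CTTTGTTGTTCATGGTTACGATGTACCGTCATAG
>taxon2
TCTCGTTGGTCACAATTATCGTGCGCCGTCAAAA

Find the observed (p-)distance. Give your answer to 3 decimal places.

The sequences differ at 14 of 34 positions.
p = 14/34 = 0.411764… ≈ 0.412 (to 3 d.p.).

0.412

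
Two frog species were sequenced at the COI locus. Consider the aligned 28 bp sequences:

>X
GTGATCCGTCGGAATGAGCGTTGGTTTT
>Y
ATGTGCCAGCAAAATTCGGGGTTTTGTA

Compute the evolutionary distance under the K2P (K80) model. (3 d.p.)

Of 28 sites, 4 differences are transitions and 11 are transversions, so P = 4/28 ≈ 0.142857 and Q = 11/28 ≈ 0.392857.
Under the Kimura two-parameter model, d = −½ ln(1 − 2P − Q) − ¼ ln(1 − 2Q).
1 − 2P − Q = 0.321429, giving −½ ln(0.321429) = 0.567489.
1 − 2Q = 0.214286, giving −¼ ln(0.214286) = 0.385111.
d = 0.567489 + 0.385111 = 0.952600.

0.953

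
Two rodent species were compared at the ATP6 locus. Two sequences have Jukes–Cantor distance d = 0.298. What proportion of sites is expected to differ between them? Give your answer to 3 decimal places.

0.246

p = (3/4)(1 − e^(−4d/3)) = 0.75 × (1 − e^(-0.397333)) = 0.75 × (1 − 0.672110) = 0.245918.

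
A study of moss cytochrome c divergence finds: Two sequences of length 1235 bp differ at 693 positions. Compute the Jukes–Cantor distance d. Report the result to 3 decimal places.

p = 693/1235 ≈ 0.561134.
d = −(3/4) ln(1 − 4p/3) = −0.75 ln(1 − 0.748179) = −0.75 ln(0.251821)
  = −0.75 × (-1.379037) = 1.034278 substitutions/site.

1.034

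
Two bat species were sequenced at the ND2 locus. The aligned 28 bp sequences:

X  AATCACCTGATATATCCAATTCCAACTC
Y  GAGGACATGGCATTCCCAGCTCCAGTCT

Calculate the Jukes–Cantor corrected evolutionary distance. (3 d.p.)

The sequences differ at 14 of 28 sites, so p = 14/28 = 0.5.
d = −(3/4) ln(1 − 4p/3) = −0.75 ln(1 − 0.666667) = −0.75 ln(0.333333)
  = −0.75 × (-1.098613) = 0.823960 substitutions/site.

0.824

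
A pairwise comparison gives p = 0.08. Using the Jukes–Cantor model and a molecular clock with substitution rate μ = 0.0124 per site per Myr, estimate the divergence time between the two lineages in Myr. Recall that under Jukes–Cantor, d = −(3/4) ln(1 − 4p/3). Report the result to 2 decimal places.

3.41

d = −(3/4) ln(1 − 4p/3) = −0.75 ln(1 − 0.106667) = −0.75 ln(0.893333)
  = −0.75 × (-0.112796) = 0.084597 substitutions/site.
Under a molecular clock d = 2μt, so t = d/(2μ) = 0.084597 / (2 × 0.0124) = 3.41 Myr.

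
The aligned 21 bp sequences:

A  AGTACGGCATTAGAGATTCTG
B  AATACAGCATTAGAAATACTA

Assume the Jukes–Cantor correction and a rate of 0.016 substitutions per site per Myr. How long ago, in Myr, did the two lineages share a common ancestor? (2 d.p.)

The sequences differ at 5 of 21 sites (2, 6, 15, 18, 21), so p = 5/21 ≈ 0.238095.
d = −(3/4) ln(1 − 4p/3) = −0.75 ln(1 − 0.31746) = −0.75 ln(0.68254)
  = −0.75 × (-0.381934) = 0.286451 substitutions/site.
Under a molecular clock d = 2μt, so t = d/(2μ) = 0.286451 / (2 × 0.016) = 8.95 Myr.

8.95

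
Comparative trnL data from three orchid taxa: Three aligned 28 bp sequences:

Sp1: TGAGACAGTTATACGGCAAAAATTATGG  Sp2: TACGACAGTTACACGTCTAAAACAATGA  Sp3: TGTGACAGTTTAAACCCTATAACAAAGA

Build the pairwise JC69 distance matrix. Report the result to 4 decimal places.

d(Sp1,Sp2) = 0.3597, d(Sp1,Sp3) = 0.6355, d(Sp2,Sp3) = 0.4197

Sp1–Sp2: 8/28 sites differ → p ≈ 0.285714, d = −0.75 ln(1 − 0.380952) = 0.359679 ≈ 0.3597.
Sp1–Sp3: 12/28 sites differ → p ≈ 0.428571, d = −0.75 ln(1 − 0.571428) = 0.635472 ≈ 0.6355.
Sp2–Sp3: 9/28 sites differ → p ≈ 0.321429, d = −0.75 ln(1 − 0.428572) = 0.419713 ≈ 0.4197.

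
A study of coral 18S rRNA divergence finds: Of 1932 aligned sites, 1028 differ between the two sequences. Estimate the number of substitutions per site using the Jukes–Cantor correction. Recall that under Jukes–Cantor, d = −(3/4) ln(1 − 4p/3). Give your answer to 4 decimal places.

0.9270

p = 1028/1932 ≈ 0.532091.
d = −(3/4) ln(1 − 4p/3) = −0.75 ln(1 − 0.709455) = −0.75 ln(0.290545)
  = −0.75 × (-1.235997) = 0.926998 substitutions/site.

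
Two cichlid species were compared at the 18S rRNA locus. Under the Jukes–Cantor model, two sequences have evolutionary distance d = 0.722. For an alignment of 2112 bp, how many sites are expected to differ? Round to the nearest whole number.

Invert JC69: p = (3/4)(1 − e^(−4d/3)) = 0.75 × (1 − e^(-0.962667)) = 0.75 × (1 − 0.381873) = 0.463595.
Expected differing sites = pL ≈ 0.463595 × 2112 = 979.11264 ≈ 979.

979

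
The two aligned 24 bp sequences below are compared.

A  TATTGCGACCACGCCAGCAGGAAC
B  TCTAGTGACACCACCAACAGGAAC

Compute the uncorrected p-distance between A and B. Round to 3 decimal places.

The sequences differ at 7 of 24 positions (sites 2, 4, 6, 10, 11, 13, 17).
p = 7/24 = 0.291666… ≈ 0.292 (to 3 d.p.).

0.292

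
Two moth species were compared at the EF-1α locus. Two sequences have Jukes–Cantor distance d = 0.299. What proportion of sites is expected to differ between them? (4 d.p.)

p = (3/4)(1 − e^(−4d/3)) = 0.75 × (1 − e^(-0.398667)) = 0.75 × (1 − 0.671214) = 0.246590.

0.2466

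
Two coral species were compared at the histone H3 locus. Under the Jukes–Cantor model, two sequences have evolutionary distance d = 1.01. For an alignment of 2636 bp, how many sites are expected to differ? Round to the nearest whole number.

1463

Invert JC69: p = (3/4)(1 − e^(−4d/3)) = 0.75 × (1 − e^(-1.346667)) = 0.75 × (1 − 0.260106) = 0.554921.
Expected differing sites = pL ≈ 0.554921 × 2636 = 1462.771756 ≈ 1463.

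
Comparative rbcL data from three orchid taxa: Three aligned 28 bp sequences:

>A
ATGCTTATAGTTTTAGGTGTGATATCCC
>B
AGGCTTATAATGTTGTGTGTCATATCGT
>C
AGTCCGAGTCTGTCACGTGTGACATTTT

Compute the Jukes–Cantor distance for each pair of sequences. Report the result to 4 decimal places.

d(A,B) = 0.3597, d(A,C) = 0.8240, d(B,C) = 0.7238

A–B: 8/28 sites differ → p ≈ 0.285714, d = −0.75 ln(1 − 0.380952) = 0.359679 ≈ 0.3597.
A–C: 14/28 sites differ → p = 0.5, d = −0.75 ln(1 − 0.666667) = 0.823960 ≈ 0.8240.
B–C: 13/28 sites differ → p ≈ 0.464286, d = −0.75 ln(1 − 0.619048) = 0.723811 ≈ 0.7238.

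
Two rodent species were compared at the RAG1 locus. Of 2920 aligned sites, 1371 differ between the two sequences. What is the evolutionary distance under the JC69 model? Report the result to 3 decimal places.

p = 1371/2920 ≈ 0.469521.
d = −(3/4) ln(1 − 4p/3) = −0.75 ln(1 − 0.626028) = −0.75 ln(0.373972)
  = −0.75 × (-0.983574) = 0.737681 substitutions/site.

0.738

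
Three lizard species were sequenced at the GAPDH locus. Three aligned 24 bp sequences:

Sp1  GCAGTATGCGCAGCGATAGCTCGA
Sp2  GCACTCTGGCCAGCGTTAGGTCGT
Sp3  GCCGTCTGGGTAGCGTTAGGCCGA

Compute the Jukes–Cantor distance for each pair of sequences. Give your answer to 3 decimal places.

d(Sp1,Sp2) = 0.369, d(Sp1,Sp3) = 0.369, d(Sp2,Sp3) = 0.304

Sp1–Sp2: 7/24 sites differ → p ≈ 0.291667, d = −0.75 ln(1 − 0.388889) = 0.369358 ≈ 0.369.
Sp1–Sp3: 7/24 sites differ → p ≈ 0.291667, d = −0.75 ln(1 − 0.388889) = 0.369358 ≈ 0.369.
Sp2–Sp3: 6/24 sites differ → p = 0.25, d = −0.75 ln(1 − 0.333333) = 0.304098 ≈ 0.304.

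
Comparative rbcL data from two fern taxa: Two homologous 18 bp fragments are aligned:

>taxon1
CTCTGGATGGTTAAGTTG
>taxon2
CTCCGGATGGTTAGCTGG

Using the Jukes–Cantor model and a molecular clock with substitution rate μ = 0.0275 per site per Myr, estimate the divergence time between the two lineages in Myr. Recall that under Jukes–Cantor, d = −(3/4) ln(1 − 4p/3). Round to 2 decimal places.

The sequences differ at 4 of 18 sites (4, 14, 15, 17), so p = 4/18 ≈ 0.222222.
d = −(3/4) ln(1 − 4p/3) = −0.75 ln(1 − 0.296296) = −0.75 ln(0.703704)
  = −0.75 × (-0.351397) = 0.263548 substitutions/site.
Under a molecular clock d = 2μt, so t = d/(2μ) = 0.263548 / (2 × 0.0275) = 4.79 Myr.

4.79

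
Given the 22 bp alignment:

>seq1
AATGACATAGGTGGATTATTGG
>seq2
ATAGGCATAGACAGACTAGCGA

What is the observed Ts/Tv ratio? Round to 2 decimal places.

2.33

Transitions are A↔G and C↔T; transversions are all other mismatches.
Transitions: 7. Transversions: 3.
R = 7/3 = 2.333333… ≈ 2.33 (to 2 d.p.).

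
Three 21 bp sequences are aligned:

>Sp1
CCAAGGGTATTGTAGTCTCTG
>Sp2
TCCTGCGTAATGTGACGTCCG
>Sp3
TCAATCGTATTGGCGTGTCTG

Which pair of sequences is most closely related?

Sp1 and Sp3

Sp1–Sp2: 10/21 differ, p = 0.476, d = 0.756.
Sp1–Sp3: 6/21 differ, p = 0.286, d = 0.360.
Sp2–Sp3: 9/21 differ, p = 0.429, d = 0.635.
The smallest distance is between Sp1 and Sp3.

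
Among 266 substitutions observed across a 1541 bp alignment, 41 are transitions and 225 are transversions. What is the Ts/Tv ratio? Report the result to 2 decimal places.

R = 41/225 = 0.182222… ≈ 0.18 (to 2 d.p.).

0.18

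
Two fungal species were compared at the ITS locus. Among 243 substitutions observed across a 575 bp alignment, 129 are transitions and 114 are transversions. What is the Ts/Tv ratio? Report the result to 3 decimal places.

1.132

R = 129/114 = 1.131578… ≈ 1.132 (to 3 d.p.).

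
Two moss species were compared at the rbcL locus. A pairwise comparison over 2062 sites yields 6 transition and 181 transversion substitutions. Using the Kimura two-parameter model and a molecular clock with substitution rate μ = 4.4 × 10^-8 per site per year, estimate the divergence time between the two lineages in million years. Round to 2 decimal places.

P = 6/2062 ≈ 0.00291 and Q = 181/2062 ≈ 0.087779.
Under the Kimura two-parameter model, d = −½ ln(1 − 2P − Q) − ¼ ln(1 − 2Q).
1 − 2P − Q = 0.906401, giving −½ ln(0.906401) = 0.049137.
1 − 2Q = 0.824442, giving −¼ ln(0.824442) = 0.048262.
d = 0.049137 + 0.048262 = 0.097399.
Under a molecular clock d = 2μt, so t = d/(2μ) = 0.097399 / (2 × 4.4 × 10^-8) = 1.11 million years.

1.11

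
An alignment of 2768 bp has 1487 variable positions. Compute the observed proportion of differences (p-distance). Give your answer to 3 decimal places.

p = 1487/2768 = 0.537210… ≈ 0.537 (to 3 d.p.).

0.537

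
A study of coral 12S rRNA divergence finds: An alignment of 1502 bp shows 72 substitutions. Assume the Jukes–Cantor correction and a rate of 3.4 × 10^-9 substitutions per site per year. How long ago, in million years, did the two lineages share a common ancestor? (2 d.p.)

7.28

p = 72/1502 ≈ 0.047936.
d = −(3/4) ln(1 − 4p/3) = −0.75 ln(1 − 0.063915) = −0.75 ln(0.936085)
  = −0.75 × (-0.066049) = 0.049537 substitutions/site.
Under a molecular clock d = 2μt, so t = d/(2μ) = 0.049537 / (2 × 3.4 × 10^-9) = 7.28 million years.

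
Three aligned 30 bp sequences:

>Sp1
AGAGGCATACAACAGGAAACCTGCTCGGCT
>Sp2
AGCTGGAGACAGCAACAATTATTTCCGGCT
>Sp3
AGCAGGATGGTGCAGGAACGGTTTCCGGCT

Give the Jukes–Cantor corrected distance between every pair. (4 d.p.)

Sp1–Sp2: 13/30 sites differ → p ≈ 0.433333, d = −0.75 ln(1 − 0.577777) = 0.646666 ≈ 0.6467.
Sp1–Sp3: 13/30 sites differ → p ≈ 0.433333, d = −0.75 ln(1 − 0.577777) = 0.646666 ≈ 0.6467.
Sp2–Sp3: 10/30 sites differ → p ≈ 0.333333, d = −0.75 ln(1 − 0.444444) = 0.440839 ≈ 0.4408.

d(Sp1,Sp2) = 0.6467, d(Sp1,Sp3) = 0.6467, d(Sp2,Sp3) = 0.4408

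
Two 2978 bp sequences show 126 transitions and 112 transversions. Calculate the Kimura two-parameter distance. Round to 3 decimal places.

0.085

P = 126/2978 ≈ 0.04231 and Q = 112/2978 ≈ 0.037609.
Under the Kimura two-parameter model, d = −½ ln(1 − 2P − Q) − ¼ ln(1 − 2Q).
1 − 2P − Q = 0.877771, giving −½ ln(0.877771) = 0.065185.
1 − 2Q = 0.924782, giving −¼ ln(0.924782) = 0.019549.
d = 0.065185 + 0.019549 = 0.084734.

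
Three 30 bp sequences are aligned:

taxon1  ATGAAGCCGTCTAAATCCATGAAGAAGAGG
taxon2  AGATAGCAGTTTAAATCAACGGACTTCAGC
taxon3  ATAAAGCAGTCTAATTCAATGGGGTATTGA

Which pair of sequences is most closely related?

taxon1 and taxon3

taxon1–taxon2: 13/30 differ, p = 0.433, d = 0.647.
taxon1–taxon3: 10/30 differ, p = 0.333, d = 0.441.
taxon2–taxon3: 11/30 differ, p = 0.367, d = 0.503.
The smallest distance is between taxon1 and taxon3.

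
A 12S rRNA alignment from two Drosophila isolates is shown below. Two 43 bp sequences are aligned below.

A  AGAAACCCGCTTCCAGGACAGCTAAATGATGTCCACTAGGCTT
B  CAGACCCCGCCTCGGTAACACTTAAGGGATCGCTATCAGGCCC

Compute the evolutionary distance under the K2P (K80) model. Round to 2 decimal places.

0.80

Of 43 sites, 12 differences are transitions and 8 are transversions, so P = 12/43 ≈ 0.27907 and Q = 8/43 ≈ 0.186047.
Under the Kimura two-parameter model, d = −½ ln(1 − 2P − Q) − ¼ ln(1 − 2Q).
1 − 2P − Q = 0.255813, giving −½ ln(0.255813) = 0.681654.
1 − 2Q = 0.627906, giving −¼ ln(0.627906) = 0.116341.
d = 0.681654 + 0.116341 = 0.797995.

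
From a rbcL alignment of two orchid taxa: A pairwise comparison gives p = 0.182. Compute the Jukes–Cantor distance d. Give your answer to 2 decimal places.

d = −(3/4) ln(1 − 4p/3) = −0.75 ln(1 − 0.242667) = −0.75 ln(0.757333)
  = −0.75 × (-0.277952) = 0.208464 substitutions/site.

0.21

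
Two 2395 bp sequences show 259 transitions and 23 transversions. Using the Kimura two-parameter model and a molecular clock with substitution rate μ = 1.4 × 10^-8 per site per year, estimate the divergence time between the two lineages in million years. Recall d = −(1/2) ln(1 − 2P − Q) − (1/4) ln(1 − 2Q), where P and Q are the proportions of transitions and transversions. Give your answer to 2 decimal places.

4.75

P = 259/2395 ≈ 0.108142 and Q = 23/2395 ≈ 0.009603.
Under the Kimura two-parameter model, d = −½ ln(1 − 2P − Q) − ¼ ln(1 − 2Q).
1 − 2P − Q = 0.774113, giving −½ ln(0.774113) = 0.128019.
1 − 2Q = 0.980794, giving −¼ ln(0.980794) = 0.004848.
d = 0.128019 + 0.004848 = 0.132867.
Under a molecular clock d = 2μt, so t = d/(2μ) = 0.132867 / (2 × 1.4 × 10^-8) = 4.75 million years.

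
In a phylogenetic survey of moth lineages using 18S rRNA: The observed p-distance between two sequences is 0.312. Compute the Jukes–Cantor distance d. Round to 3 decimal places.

d = −(3/4) ln(1 − 4p/3) = −0.75 ln(1 − 0.416) = −0.75 ln(0.584)
  = −0.75 × (-0.537854) = 0.403391 substitutions/site.

0.403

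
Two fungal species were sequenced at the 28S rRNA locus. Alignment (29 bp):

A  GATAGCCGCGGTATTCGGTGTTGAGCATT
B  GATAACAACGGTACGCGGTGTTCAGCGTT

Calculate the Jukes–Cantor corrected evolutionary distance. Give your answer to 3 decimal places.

The sequences differ at 7 of 29 sites (5, 7, 8, 14, 15, 23, 27), so p = 7/29 ≈ 0.241379.
d = −(3/4) ln(1 − 4p/3) = −0.75 ln(1 − 0.321839) = −0.75 ln(0.678161)
  = −0.75 × (-0.388371) = 0.291278 substitutions/site.

0.291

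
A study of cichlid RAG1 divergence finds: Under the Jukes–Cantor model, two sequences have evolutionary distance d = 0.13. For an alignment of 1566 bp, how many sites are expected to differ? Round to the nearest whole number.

Invert JC69: p = (3/4)(1 − e^(−4d/3)) = 0.75 × (1 − e^(-0.173333)) = 0.75 × (1 − 0.840858) = 0.119357.
Expected differing sites = pL ≈ 0.119357 × 1566 = 186.913062 ≈ 187.

187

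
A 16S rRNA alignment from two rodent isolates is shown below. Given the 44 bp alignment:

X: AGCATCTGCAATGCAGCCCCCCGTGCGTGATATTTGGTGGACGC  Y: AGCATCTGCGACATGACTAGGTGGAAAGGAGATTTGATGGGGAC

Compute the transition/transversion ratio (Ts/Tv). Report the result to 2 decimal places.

Transitions are A↔G and C↔T; transversions are all other mismatches.
Transitions: 13. Transversions: 8.
R = 13/8 = 1.625 ≈ 1.63 (to 2 d.p.).

1.63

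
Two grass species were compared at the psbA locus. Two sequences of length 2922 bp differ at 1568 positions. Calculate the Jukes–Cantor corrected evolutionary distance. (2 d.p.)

p = 1568/2922 ≈ 0.536619.
d = −(3/4) ln(1 − 4p/3) = −0.75 ln(1 − 0.715492) = −0.75 ln(0.284508)
  = −0.75 × (-1.256994) = 0.942746 substitutions/site.

0.94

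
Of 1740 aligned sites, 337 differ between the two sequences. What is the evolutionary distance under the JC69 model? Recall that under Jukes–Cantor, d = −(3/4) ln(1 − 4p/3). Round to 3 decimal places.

0.224

p = 337/1740 ≈ 0.193678.
d = −(3/4) ln(1 − 4p/3) = −0.75 ln(1 − 0.258237) = −0.75 ln(0.741763)
  = −0.75 × (-0.298725) = 0.224044 substitutions/site.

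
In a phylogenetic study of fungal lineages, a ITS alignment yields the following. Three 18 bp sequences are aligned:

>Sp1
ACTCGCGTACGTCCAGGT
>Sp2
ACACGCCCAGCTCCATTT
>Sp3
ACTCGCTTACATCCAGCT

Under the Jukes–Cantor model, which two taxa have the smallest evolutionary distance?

Sp1–Sp2: 7/18 differ, p = 0.389, d = 0.548.
Sp1–Sp3: 3/18 differ, p = 0.167, d = 0.188.
Sp2–Sp3: 7/18 differ, p = 0.389, d = 0.548.
The smallest distance is between Sp1 and Sp3.

Sp1 and Sp3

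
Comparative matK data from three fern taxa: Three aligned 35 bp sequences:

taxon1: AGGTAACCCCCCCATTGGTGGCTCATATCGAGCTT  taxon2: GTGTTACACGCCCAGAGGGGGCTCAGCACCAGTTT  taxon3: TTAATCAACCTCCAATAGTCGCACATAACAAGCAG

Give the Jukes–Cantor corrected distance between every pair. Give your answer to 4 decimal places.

taxon1–taxon2: 13/35 sites differ → p ≈ 0.371429, d = −0.75 ln(1 − 0.495239) = 0.512753 ≈ 0.5128.
taxon1–taxon3: 17/35 sites differ → p ≈ 0.485714, d = −0.75 ln(1 − 0.647619) = 0.782282 ≈ 0.7823.
taxon2–taxon3: 19/35 sites differ → p ≈ 0.542857, d = −0.75 ln(1 − 0.723809) = 0.964997 ≈ 0.9650.

d(taxon1,taxon2) = 0.5128, d(taxon1,taxon3) = 0.7823, d(taxon2,taxon3) = 0.9650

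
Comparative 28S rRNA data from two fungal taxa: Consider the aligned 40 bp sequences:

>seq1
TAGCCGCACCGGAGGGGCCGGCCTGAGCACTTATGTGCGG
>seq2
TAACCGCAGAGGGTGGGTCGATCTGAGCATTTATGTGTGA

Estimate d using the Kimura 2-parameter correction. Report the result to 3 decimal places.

Of 40 sites, 8 differences are transitions and 3 are transversions, so P = 8/40 = 0.2 and Q = 3/40 = 0.075.
Under the Kimura two-parameter model, d = −½ ln(1 − 2P − Q) − ¼ ln(1 − 2Q).
1 − 2P − Q = 0.525, giving −½ ln(0.525) = 0.322179.
1 − 2Q = 0.85, giving −¼ ln(0.85) = 0.040630.
d = 0.322179 + 0.040630 = 0.362809.

0.363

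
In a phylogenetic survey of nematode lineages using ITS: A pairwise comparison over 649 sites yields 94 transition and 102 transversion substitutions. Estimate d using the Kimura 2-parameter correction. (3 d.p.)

0.390

P = 94/649 ≈ 0.144838 and Q = 102/649 ≈ 0.157165.
Under the Kimura two-parameter model, d = −½ ln(1 − 2P − Q) − ¼ ln(1 − 2Q).
1 − 2P − Q = 0.553159, giving −½ ln(0.553159) = 0.296055.
1 − 2Q = 0.68567, giving −¼ ln(0.68567) = 0.094340.
d = 0.296055 + 0.094340 = 0.390395.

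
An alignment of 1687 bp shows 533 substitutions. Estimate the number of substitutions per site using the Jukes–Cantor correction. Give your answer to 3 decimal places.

0.410

p = 533/1687 ≈ 0.315945.
d = −(3/4) ln(1 − 4p/3) = −0.75 ln(1 − 0.42126) = −0.75 ln(0.57874)
  = −0.75 × (-0.546902) = 0.410177 substitutions/site.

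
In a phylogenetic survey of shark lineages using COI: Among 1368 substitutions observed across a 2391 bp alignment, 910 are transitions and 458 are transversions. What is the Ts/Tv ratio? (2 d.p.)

1.99

R = 910/458 = 1.986899… ≈ 1.99 (to 2 d.p.).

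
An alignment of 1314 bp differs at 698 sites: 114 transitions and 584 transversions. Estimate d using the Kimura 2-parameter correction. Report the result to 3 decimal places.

P = 114/1314 ≈ 0.086758 and Q = 584/1314 ≈ 0.444444.
Under the Kimura two-parameter model, d = −½ ln(1 − 2P − Q) − ¼ ln(1 − 2Q).
1 − 2P − Q = 0.38204, giving −½ ln(0.38204) = 0.481115.
1 − 2Q = 0.111112, giving −¼ ln(0.111112) = 0.549304.
d = 0.481115 + 0.549304 = 1.030419.

1.030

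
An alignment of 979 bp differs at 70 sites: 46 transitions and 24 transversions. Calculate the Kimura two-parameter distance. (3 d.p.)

0.076

P = 46/979 ≈ 0.046987 and Q = 24/979 ≈ 0.024515.
Under the Kimura two-parameter model, d = −½ ln(1 − 2P − Q) − ¼ ln(1 − 2Q).
1 − 2P − Q = 0.881511, giving −½ ln(0.881511) = 0.063059.
1 − 2Q = 0.95097, giving −¼ ln(0.95097) = 0.012568.
d = 0.063059 + 0.012568 = 0.075627.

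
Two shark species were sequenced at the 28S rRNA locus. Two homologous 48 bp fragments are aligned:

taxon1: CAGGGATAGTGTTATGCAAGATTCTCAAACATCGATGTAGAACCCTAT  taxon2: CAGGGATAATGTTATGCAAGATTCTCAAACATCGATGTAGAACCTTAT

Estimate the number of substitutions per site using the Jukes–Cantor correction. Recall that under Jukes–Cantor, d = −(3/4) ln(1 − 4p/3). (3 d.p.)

0.043

The sequences differ at 2 of 48 sites (9, 45), so p = 2/48 ≈ 0.041667.
d = −(3/4) ln(1 − 4p/3) = −0.75 ln(1 − 0.055556) = −0.75 ln(0.944444)
  = −0.75 × (-0.057159) = 0.042869 substitutions/site.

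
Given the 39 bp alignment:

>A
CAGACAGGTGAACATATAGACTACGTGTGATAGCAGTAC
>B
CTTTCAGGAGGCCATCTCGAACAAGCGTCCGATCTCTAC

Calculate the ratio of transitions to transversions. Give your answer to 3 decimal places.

0.200

Transitions are A↔G and C↔T; transversions are all other mismatches.
Transitions: 3. Transversions: 15.
R = 3/15 = 0.200.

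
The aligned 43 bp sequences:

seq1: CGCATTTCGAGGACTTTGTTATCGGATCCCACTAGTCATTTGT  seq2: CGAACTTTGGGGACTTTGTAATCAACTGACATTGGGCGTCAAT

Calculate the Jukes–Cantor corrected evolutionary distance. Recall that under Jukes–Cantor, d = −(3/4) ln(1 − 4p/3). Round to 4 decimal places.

0.5617

The sequences differ at 17 of 43 sites, so p = 17/43 ≈ 0.395349.
d = −(3/4) ln(1 − 4p/3) = −0.75 ln(1 − 0.527132) = −0.75 ln(0.472868)
  = −0.75 × (-0.748939) = 0.561704 substitutions/site.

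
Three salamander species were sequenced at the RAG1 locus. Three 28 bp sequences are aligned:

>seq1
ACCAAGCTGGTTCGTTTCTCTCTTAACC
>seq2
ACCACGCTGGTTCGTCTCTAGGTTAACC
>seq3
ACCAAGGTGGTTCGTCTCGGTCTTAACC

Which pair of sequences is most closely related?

seq1 and seq3

seq1–seq2: 5/28 differ, p = 0.179, d = 0.204.
seq1–seq3: 4/28 differ, p = 0.143, d = 0.158.
seq2–seq3: 6/28 differ, p = 0.214, d = 0.252.
The smallest distance is between seq1 and seq3.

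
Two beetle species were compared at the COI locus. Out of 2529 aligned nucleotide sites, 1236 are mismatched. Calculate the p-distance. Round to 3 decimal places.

0.489

p = 1236/2529 = 0.488730… ≈ 0.489 (to 3 d.p.).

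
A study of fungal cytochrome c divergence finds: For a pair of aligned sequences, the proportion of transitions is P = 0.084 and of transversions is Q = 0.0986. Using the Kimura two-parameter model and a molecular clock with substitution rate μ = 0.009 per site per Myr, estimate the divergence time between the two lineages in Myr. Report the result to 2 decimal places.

Under the Kimura two-parameter model, d = −½ ln(1 − 2P − Q) − ¼ ln(1 − 2Q).
1 − 2P − Q = 0.7334, giving −½ ln(0.7334) = 0.155032.
1 − 2Q = 0.8028, giving −¼ ln(0.8028) = 0.054912.
d = 0.155032 + 0.054912 = 0.209944.
Under a molecular clock d = 2μt, so t = d/(2μ) = 0.209944 / (2 × 0.009) = 11.66 Myr.

11.66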